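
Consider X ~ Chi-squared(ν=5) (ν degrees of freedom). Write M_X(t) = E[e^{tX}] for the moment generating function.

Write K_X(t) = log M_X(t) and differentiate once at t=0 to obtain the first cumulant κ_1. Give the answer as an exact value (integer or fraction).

M_X(t) = (1 - 2*t)^(-5/2)
K_X(t) = log M_X(t) = -5*log(1 - 2*t)/2
K′(t) = -5/(2*t - 1)

κ_1 = K′(0) = 5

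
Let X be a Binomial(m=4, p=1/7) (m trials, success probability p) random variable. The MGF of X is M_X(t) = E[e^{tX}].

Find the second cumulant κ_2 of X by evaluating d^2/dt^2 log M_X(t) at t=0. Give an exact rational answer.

κ_2 = D^2[K](0) = 24/49

M_X(t) = (e^(t)/7 + 6/7)^4
K_X(t) = log M_X(t) = 4*log(e^(t)/7 + 6/7)
D^2[K](t) = 24*e^(t)/(e^(2*t) + 12*e^(t) + 36)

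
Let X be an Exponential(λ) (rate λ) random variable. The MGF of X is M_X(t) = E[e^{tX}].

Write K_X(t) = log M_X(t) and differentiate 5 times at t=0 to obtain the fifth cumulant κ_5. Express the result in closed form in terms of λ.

M_X(t) = λ/(λ - t)
K_X(t) = log M_X(t) = log(λ) - log(λ - t)
dK/dt = -1/(-λ + t)
d^2K/dt^2 = 1/(λ^2 - 2*λ*t + t^2)
d^3K/dt^3 = -2/(-λ^3 + 3*λ^2*t - 3*λ*t^2 + t^3)
d^4K/dt^4 = 6/(λ^4 - 4*λ^3*t + 6*λ^2*t^2 - 4*λ*t^3 + t^4)
d^5K/dt^5 = -24/(-λ^5 + 5*λ^4*t - 10*λ^3*t^2 + 10*λ^2*t^3 - 5*λ*t^4 + t^5)

κ_5 = d^5K/dt^5 |_{t=0} = 24/λ^5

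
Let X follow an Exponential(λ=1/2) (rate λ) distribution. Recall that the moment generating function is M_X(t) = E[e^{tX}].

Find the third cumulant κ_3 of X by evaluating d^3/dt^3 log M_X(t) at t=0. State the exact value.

M_X(t) = 1/(2*(1/2 - t))
K_X(t) = log M_X(t) = -log(1/2 - t) - log(2)
K′(t) = -2/(2*t - 1)
K′′(t) = 4/(4*t^2 - 4*t + 1)
K′′′(t) = -16/(8*t^3 - 12*t^2 + 6*t - 1)

κ_3 = K′′′(0) = 16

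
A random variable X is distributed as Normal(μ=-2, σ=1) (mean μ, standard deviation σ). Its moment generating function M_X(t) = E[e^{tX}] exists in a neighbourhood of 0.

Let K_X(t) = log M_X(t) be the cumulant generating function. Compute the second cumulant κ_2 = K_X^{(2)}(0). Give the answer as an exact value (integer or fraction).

M_X(t) = e^(t^2/2 - 2*t)
K_X(t) = log M_X(t) = t^2/2 - 2*t
K^(2)(t) = 1

κ_2 = K^(2)(0) = 1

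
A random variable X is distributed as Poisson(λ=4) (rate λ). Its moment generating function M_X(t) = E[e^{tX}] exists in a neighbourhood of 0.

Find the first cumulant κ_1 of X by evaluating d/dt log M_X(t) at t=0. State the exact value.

M_X(t) = e^(4*e^(t) - 4)
K_X(t) = log M_X(t) = 4*e^(t) - 4
dK/dt = 4*e^(t)

κ_1 = dK/dt |_{t=0} = 4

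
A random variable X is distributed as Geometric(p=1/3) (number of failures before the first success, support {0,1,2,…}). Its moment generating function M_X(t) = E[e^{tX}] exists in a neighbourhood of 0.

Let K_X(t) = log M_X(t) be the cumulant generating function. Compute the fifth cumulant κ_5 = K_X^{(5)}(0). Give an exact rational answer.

M_X(t) = 1/(3*(1 - 2*e^(t)/3))
K_X(t) = log M_X(t) = -log(1 - 2*e^(t)/3) - log(3)
K′(t) = -2*e^(t)/(2*e^(t) - 3)
K′′(t) = 6*e^(t)/(4*e^(2*t) - 12*e^(t) + 9)
K′′′(t) = (-12*e^(2*t) - 18*e^(t))/(8*e^(3*t) - 36*e^(2*t) + 54*e^(t) - 27)
K′′′′(t) = (24*e^(3*t) + 144*e^(2*t) + 54*e^(t))/(16*e^(4*t) - 96*e^(3*t) + 216*e^(2*t) - 216*e^(t) + 81)
K′′′′′(t) = (-48*e^(4*t) - 792*e^(3*t) - 1188*e^(2*t) - 162*e^(t))/(32*e^(5*t) - 240*e^(4*t) + 720*e^(3*t) - 1080*e^(2*t) + 810*e^(t) - 243)

κ_5 = K′′′′′(0) = 2190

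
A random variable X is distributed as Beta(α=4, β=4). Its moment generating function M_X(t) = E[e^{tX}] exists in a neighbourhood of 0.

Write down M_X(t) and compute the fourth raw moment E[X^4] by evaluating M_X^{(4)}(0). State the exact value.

M_X(t) = ₁F₁(4; 8; t)
dM/dt = ₁F₁(5; 9; t)/2
d^2M/dt^2 = 5*₁F₁(6; 10; t)/18
d^3M/dt^3 = ₁F₁(7; 11; t)/6
d^4M/dt^4 = 7*₁F₁(8; 12; t)/66

E[X^4] = d^4M/dt^4 |_{t=0} = 7/66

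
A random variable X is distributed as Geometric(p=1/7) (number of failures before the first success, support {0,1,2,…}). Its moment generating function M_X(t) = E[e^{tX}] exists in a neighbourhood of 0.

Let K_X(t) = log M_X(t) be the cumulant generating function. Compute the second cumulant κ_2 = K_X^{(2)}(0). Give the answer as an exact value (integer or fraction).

κ_2 = K^(2)(0) = 42

M_X(t) = 1/(7*(1 - 6*e^(t)/7))
K_X(t) = log M_X(t) = -log(1 - 6*e^(t)/7) - log(7)
K^(2)(t) = 42*e^(t)/(36*e^(2*t) - 84*e^(t) + 49)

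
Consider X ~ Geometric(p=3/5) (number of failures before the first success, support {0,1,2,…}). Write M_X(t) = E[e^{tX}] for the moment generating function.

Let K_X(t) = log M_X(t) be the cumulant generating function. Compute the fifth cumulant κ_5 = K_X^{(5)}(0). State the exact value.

κ_5 = d^5K/dt^5 |_{t=0} = 3010/81

M_X(t) = 3/(5*(1 - 2*e^(t)/5))
K_X(t) = log M_X(t) = -log(1 - 2*e^(t)/5) - log(5) + log(3)
dK/dt = -2*e^(t)/(2*e^(t) - 5)
d^2K/dt^2 = 10*e^(t)/(4*e^(2*t) - 20*e^(t) + 25)
d^3K/dt^3 = (-20*e^(2*t) - 50*e^(t))/(8*e^(3*t) - 60*e^(2*t) + 150*e^(t) - 125)
d^4K/dt^4 = (40*e^(3*t) + 400*e^(2*t) + 250*e^(t))/(16*e^(4*t) - 160*e^(3*t) + 600*e^(2*t) - 1000*e^(t) + 625)
d^5K/dt^5 = (-80*e^(4*t) - 2200*e^(3*t) - 5500*e^(2*t) - 1250*e^(t))/(32*e^(5*t) - 400*e^(4*t) + 2000*e^(3*t) - 5000*e^(2*t) + 6250*e^(t) - 3125)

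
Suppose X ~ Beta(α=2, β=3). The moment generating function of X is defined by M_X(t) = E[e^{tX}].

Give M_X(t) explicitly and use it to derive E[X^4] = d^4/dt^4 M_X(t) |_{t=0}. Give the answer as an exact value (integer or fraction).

M_X(t) = ₁F₁(2; 5; t)
D^4[M](t) = ₁F₁(6; 9; t)/14

E[X^4] = D^4[M](0) = 1/14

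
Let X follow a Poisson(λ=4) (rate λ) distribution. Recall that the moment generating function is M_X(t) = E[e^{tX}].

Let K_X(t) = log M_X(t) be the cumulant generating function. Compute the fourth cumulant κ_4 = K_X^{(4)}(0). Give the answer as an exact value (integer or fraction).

κ_4 = K^(4)(0) = 4

M_X(t) = e^(4*e^(t) - 4)
K_X(t) = log M_X(t) = 4*e^(t) - 4
K^(4)(t) = 4*e^(t)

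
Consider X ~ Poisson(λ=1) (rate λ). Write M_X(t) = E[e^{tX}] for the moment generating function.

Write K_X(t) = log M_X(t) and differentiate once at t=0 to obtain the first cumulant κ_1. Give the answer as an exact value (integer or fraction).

M_X(t) = e^(e^(t) - 1)
K_X(t) = log M_X(t) = e^(t) - 1
K′(t) = e^(t)

κ_1 = K′(0) = 1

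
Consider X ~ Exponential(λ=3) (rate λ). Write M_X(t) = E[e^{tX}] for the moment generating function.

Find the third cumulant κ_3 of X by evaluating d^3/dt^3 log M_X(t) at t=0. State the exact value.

M_X(t) = 3/(3 - t)
K_X(t) = log M_X(t) = -log(3 - t) + log(3)
D^3[K](t) = -2/(t^3 - 9*t^2 + 27*t - 27)

κ_3 = D^3[K](0) = 2/27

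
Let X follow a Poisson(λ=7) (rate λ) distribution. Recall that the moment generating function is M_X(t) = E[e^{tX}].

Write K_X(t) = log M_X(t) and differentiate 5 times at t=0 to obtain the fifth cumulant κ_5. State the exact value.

κ_5 = K^(5)(0) = 7

M_X(t) = e^(7*e^(t) - 7)
K_X(t) = log M_X(t) = 7*e^(t) - 7
K^(5)(t) = 7*e^(t)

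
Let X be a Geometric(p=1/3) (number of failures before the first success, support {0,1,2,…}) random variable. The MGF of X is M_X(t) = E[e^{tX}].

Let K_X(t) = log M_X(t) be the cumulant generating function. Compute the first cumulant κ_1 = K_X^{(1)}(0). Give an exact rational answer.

M_X(t) = 1/(3*(1 - 2*e^(t)/3))
K_X(t) = log M_X(t) = -log(1 - 2*e^(t)/3) - log(3)
K^(1)(t) = -2*e^(t)/(2*e^(t) - 3)

κ_1 = K^(1)(0) = 2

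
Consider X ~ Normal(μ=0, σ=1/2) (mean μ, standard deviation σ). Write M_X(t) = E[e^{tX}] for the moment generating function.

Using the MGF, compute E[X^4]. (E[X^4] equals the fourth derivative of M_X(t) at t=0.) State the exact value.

E[X^4] = D^4[M](0) = 3/16

M_X(t) = e^(t^2/8)
D^4[M](t) = t^4*e^(t^2/8)/256 + 3*t^2*e^(t^2/8)/32 + 3*e^(t^2/8)/16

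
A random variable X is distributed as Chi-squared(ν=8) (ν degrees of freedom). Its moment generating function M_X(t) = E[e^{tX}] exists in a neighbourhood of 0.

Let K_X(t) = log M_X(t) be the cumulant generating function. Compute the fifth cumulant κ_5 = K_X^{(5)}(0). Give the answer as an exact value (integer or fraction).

M_X(t) = (1 - 2*t)^(-4)
K_X(t) = log M_X(t) = -4*log(1 - 2*t)
K^(5)(t) = -3072/(32*t^5 - 80*t^4 + 80*t^3 - 40*t^2 + 10*t - 1)

κ_5 = K^(5)(0) = 3072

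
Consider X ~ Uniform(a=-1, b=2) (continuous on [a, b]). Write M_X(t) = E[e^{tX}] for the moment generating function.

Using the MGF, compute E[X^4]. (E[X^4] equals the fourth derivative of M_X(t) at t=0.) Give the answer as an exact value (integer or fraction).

E[X^4] = M^(4)(0) = 11/5

M_X(t) = (e^(2*t) - e^(-t))/(3*t)
M^(4)(t) = (16*t^4*e^(3*t) - t^4 - 32*t^3*e^(3*t) - 4*t^3 + 48*t^2*e^(3*t) - 12*t^2 - 48*t*e^(3*t) - 24*t + 24*e^(3*t) - 24)*e^(-t)/(3*t^5)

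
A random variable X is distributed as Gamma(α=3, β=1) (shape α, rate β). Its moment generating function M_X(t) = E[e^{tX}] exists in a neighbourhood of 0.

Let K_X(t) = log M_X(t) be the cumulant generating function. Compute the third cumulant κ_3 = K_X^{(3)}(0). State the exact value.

κ_3 = K^(3)(0) = 6

M_X(t) = (1 - t)^(-3)
K_X(t) = log M_X(t) = -3*log(1 - t)
K^(3)(t) = -6/(t^3 - 3*t^2 + 3*t - 1)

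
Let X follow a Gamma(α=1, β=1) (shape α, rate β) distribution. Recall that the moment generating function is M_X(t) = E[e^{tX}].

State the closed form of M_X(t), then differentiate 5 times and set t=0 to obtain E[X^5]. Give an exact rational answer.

E[X^5] = d^5M/dt^5 |_{t=0} = 120

M_X(t) = 1/(1 - t)
dM/dt = 1/(t^2 - 2*t + 1)
d^2M/dt^2 = -2/(t^3 - 3*t^2 + 3*t - 1)
d^3M/dt^3 = 6/(t^4 - 4*t^3 + 6*t^2 - 4*t + 1)
d^4M/dt^4 = -24/(t^5 - 5*t^4 + 10*t^3 - 10*t^2 + 5*t - 1)
d^5M/dt^5 = 120/(t^6 - 6*t^5 + 15*t^4 - 20*t^3 + 15*t^2 - 6*t + 1)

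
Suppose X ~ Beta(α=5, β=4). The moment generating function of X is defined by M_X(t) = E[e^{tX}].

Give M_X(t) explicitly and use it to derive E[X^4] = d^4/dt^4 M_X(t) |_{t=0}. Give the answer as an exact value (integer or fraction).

M_X(t) = ₁F₁(5; 9; t)
dM/dt = 5*₁F₁(6; 10; t)/9
d^2M/dt^2 = ₁F₁(7; 11; t)/3
d^3M/dt^3 = 7*₁F₁(8; 12; t)/33
d^4M/dt^4 = 14*₁F₁(9; 13; t)/99

E[X^4] = d^4M/dt^4 |_{t=0} = 14/99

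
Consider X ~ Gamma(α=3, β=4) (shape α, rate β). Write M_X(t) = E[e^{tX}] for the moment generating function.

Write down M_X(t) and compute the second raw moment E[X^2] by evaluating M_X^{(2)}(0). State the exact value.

M_X(t) = 64/(4 - t)^3
M′(t) = 192/(t^4 - 16*t^3 + 96*t^2 - 256*t + 256)
M′′(t) = -768/(t^5 - 20*t^4 + 160*t^3 - 640*t^2 + 1280*t - 1024)

E[X^2] = M′′(0) = 3/4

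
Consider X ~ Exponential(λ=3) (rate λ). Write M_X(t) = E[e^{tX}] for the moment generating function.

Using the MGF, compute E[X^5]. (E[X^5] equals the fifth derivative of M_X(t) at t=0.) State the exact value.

M_X(t) = 3/(3 - t)
M′(t) = 3/(t^2 - 6*t + 9)
M′′(t) = -6/(t^3 - 9*t^2 + 27*t - 27)
M′′′(t) = 18/(t^4 - 12*t^3 + 54*t^2 - 108*t + 81)
M′′′′(t) = -72/(t^5 - 15*t^4 + 90*t^3 - 270*t^2 + 405*t - 243)
M′′′′′(t) = 360/(t^6 - 18*t^5 + 135*t^4 - 540*t^3 + 1215*t^2 - 1458*t + 729)

E[X^5] = M′′′′′(0) = 40/81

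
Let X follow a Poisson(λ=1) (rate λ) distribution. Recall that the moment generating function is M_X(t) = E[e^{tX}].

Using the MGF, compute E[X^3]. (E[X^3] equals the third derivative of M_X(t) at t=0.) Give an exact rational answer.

M_X(t) = e^(e^(t) - 1)
M^(3)(t) = (e^(3*t)*e^(e^(t)) + 3*e^(2*t)*e^(e^(t)) + e^(t)*e^(e^(t)))*e^(-1)

E[X^3] = M^(3)(0) = 5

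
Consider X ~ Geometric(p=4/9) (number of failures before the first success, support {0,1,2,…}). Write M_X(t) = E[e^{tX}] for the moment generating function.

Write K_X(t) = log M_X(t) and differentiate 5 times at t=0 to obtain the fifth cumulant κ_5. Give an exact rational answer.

M_X(t) = 4/(9*(1 - 5*e^(t)/9))
K_X(t) = log M_X(t) = -log(1 - 5*e^(t)/9) - 2*log(3) + 2*log(2)
K^(5)(t) = (-5625*e^(4*t) - 111375*e^(3*t) - 200475*e^(2*t) - 32805*e^(t))/(3125*e^(5*t) - 28125*e^(4*t) + 101250*e^(3*t) - 182250*e^(2*t) + 164025*e^(t) - 59049)

κ_5 = K^(5)(0) = 43785/128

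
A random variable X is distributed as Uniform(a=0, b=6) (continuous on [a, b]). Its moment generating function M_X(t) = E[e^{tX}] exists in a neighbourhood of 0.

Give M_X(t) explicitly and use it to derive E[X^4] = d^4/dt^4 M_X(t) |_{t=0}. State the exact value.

M_X(t) = (e^(6*t) - 1)/(6*t)
M^(4)(t) = (216*t^4*e^(6*t) - 144*t^3*e^(6*t) + 72*t^2*e^(6*t) - 24*t*e^(6*t) + 4*e^(6*t) - 4)/t^5

E[X^4] = M^(4)(0) = 1296/5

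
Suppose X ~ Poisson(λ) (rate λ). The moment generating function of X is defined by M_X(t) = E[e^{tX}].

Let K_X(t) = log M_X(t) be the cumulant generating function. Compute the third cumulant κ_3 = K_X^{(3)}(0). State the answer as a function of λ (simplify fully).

M_X(t) = e^(λ*(e^(t) - 1))
K_X(t) = log M_X(t) = λ*(e^(t) - 1)
K^(3)(t) = λ*e^(t)

κ_3 = K^(3)(0) = λ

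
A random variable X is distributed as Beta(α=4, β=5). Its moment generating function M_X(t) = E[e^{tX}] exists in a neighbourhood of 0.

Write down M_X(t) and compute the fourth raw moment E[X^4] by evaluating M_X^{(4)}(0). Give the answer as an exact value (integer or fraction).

E[X^4] = M′′′′(0) = 7/99

M_X(t) = ₁F₁(4; 9; t)
M′(t) = 4*₁F₁(5; 10; t)/9
M′′(t) = 2*₁F₁(6; 11; t)/9
M′′′(t) = 4*₁F₁(7; 12; t)/33
M′′′′(t) = 7*₁F₁(8; 13; t)/99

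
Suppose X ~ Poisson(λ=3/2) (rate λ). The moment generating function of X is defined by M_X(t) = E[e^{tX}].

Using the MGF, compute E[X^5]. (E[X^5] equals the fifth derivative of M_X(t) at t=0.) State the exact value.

E[X^5] = M′′′′′(0) = 5691/32

M_X(t) = e^(3*e^(t)/2 - 3/2)
M′(t) = 3*e^(-3/2)*e^(t)*e^(3*e^(t)/2)/2
M′′(t) = (9*e^(2*t)*e^(3*e^(t)/2) + 6*e^(t)*e^(3*e^(t)/2))*e^(-3/2)/4
M′′′(t) = (27*e^(3*t)*e^(3*e^(t)/2) + 54*e^(2*t)*e^(3*e^(t)/2) + 12*e^(t)*e^(3*e^(t)/2))*e^(-3/2)/8
M′′′′(t) = (81*e^(4*t)*e^(3*e^(t)/2) + 324*e^(3*t)*e^(3*e^(t)/2) + 252*e^(2*t)*e^(3*e^(t)/2) + 24*e^(t)*e^(3*e^(t)/2))*e^(-3/2)/16
M′′′′′(t) = (243*e^(5*t)*e^(3*e^(t)/2) + 1620*e^(4*t)*e^(3*e^(t)/2) + 2700*e^(3*t)*e^(3*e^(t)/2) + 1080*e^(2*t)*e^(3*e^(t)/2) + 48*e^(t)*e^(3*e^(t)/2))*e^(-3/2)/32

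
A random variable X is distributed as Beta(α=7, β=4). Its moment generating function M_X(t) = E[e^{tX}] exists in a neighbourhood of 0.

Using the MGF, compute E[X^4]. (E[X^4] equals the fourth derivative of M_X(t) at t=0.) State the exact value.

M_X(t) = ₁F₁(7; 11; t)
dM/dt = 7*₁F₁(8; 12; t)/11
d^2M/dt^2 = 14*₁F₁(9; 13; t)/33
d^3M/dt^3 = 42*₁F₁(10; 14; t)/143
d^4M/dt^4 = 30*₁F₁(11; 15; t)/143

E[X^4] = d^4M/dt^4 |_{t=0} = 30/143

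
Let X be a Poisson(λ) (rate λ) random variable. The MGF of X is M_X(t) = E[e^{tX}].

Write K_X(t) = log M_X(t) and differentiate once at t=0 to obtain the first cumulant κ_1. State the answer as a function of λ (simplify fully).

κ_1 = D[K](0) = λ

M_X(t) = e^(λ*(e^(t) - 1))
K_X(t) = log M_X(t) = λ*(e^(t) - 1)
D[K](t) = λ*e^(t)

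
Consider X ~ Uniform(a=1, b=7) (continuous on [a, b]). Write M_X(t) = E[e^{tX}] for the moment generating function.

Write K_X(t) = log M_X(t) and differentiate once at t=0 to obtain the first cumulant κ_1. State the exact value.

κ_1 = dK/dt |_{t=0} = 4

M_X(t) = (e^(7*t) - e^(t))/(6*t)
K_X(t) = log M_X(t) = -log(t) + log(e^(7*t) - e^(t)) - log(6)
dK/dt = (7*t*e^(6*t) - t - e^(6*t) + 1)/(t*e^(6*t) - t)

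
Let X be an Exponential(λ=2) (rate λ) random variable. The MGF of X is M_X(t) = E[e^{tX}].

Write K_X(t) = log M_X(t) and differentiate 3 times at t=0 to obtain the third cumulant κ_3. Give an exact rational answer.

M_X(t) = 2/(2 - t)
K_X(t) = log M_X(t) = -log(2 - t) + log(2)
K^(3)(t) = -2/(t^3 - 6*t^2 + 12*t - 8)

κ_3 = K^(3)(0) = 1/4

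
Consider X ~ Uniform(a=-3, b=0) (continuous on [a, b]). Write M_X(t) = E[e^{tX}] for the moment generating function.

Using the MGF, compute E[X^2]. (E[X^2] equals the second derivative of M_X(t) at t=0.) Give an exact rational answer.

M_X(t) = (1 - e^(-3*t))/(3*t)
M^(2)(t) = (-9*t^2 - 6*t + 2*e^(3*t) - 2)*e^(-3*t)/(3*t^3)

E[X^2] = M^(2)(0) = 3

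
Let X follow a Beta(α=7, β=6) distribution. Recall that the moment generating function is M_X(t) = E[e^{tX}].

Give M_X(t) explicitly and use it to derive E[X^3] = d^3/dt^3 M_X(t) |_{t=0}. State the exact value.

M_X(t) = ₁F₁(7; 13; t)
D^3[M](t) = 12*₁F₁(10; 16; t)/65

E[X^3] = D^3[M](0) = 12/65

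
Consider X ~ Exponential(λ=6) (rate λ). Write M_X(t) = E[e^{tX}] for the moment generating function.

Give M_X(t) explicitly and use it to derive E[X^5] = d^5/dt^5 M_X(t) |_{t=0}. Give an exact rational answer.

E[X^5] = M′′′′′(0) = 5/324

M_X(t) = 6/(6 - t)
M′(t) = 6/(t^2 - 12*t + 36)
M′′(t) = -12/(t^3 - 18*t^2 + 108*t - 216)
M′′′(t) = 36/(t^4 - 24*t^3 + 216*t^2 - 864*t + 1296)
M′′′′(t) = -144/(t^5 - 30*t^4 + 360*t^3 - 2160*t^2 + 6480*t - 7776)
M′′′′′(t) = 720/(t^6 - 36*t^5 + 540*t^4 - 4320*t^3 + 19440*t^2 - 46656*t + 46656)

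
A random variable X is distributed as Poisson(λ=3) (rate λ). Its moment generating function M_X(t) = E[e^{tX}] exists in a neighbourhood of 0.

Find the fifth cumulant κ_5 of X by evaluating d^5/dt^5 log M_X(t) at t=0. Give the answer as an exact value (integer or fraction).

M_X(t) = e^(3*e^(t) - 3)
K_X(t) = log M_X(t) = 3*e^(t) - 3
K^(5)(t) = 3*e^(t)

κ_5 = K^(5)(0) = 3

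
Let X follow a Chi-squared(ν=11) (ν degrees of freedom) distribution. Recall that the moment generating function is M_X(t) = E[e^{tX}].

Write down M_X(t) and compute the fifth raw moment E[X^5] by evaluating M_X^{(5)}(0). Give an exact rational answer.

M_X(t) = (1 - 2*t)^(-11/2)

E[X^5] = D^5[M](0) = 692835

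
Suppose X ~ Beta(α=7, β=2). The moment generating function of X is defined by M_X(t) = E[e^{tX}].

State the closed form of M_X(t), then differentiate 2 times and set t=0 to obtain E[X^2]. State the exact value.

E[X^2] = M′′(0) = 28/45

M_X(t) = ₁F₁(7; 9; t)
M′(t) = 7*₁F₁(8; 10; t)/9
M′′(t) = 28*₁F₁(9; 11; t)/45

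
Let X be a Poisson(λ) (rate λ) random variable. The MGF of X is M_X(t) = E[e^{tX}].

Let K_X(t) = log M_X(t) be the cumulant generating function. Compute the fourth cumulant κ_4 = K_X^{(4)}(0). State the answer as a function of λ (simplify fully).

M_X(t) = e^(λ*(e^(t) - 1))
K_X(t) = log M_X(t) = λ*(e^(t) - 1)
dK/dt = λ*e^(t)
d^2K/dt^2 = λ*e^(t)
d^3K/dt^3 = λ*e^(t)
d^4K/dt^4 = λ*e^(t)

κ_4 = d^4K/dt^4 |_{t=0} = λ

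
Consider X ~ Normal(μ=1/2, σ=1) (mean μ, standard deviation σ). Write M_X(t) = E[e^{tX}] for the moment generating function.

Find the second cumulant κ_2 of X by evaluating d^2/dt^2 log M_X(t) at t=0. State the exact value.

M_X(t) = e^(t^2/2 + t/2)
K_X(t) = log M_X(t) = t^2/2 + t/2
K′(t) = t + 1/2
K′′(t) = 1

κ_2 = K′′(0) = 1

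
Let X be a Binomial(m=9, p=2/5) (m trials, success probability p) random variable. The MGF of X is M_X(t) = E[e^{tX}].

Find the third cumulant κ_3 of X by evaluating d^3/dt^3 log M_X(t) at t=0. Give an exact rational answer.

κ_3 = D^3[K](0) = 54/125

M_X(t) = (2*e^(t)/5 + 3/5)^9
K_X(t) = log M_X(t) = 9*log(2*e^(t)/5 + 3/5)
D^3[K](t) = (-108*e^(2*t) + 162*e^(t))/(8*e^(3*t) + 36*e^(2*t) + 54*e^(t) + 27)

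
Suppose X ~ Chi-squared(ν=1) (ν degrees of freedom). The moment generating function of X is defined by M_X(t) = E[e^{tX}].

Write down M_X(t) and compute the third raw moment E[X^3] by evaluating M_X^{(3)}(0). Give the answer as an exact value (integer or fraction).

M_X(t) = 1/√(1 - 2*t)
M′(t) = -1/(2*t*√(1 - 2*t) - √(1 - 2*t))
M′′(t) = 3/(4*t^2*√(1 - 2*t) - 4*t*√(1 - 2*t) + √(1 - 2*t))
M′′′(t) = -15/(8*t^3*√(1 - 2*t) - 12*t^2*√(1 - 2*t) + 6*t*√(1 - 2*t) - √(1 - 2*t))

E[X^3] = M′′′(0) = 15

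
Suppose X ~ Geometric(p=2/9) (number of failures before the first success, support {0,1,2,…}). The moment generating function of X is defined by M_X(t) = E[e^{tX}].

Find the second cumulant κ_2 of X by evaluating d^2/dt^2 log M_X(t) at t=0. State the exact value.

κ_2 = d^2K/dt^2 |_{t=0} = 63/4

M_X(t) = 2/(9*(1 - 7*e^(t)/9))
K_X(t) = log M_X(t) = -log(1 - 7*e^(t)/9) - 2*log(3) + log(2)
dK/dt = -7*e^(t)/(7*e^(t) - 9)
d^2K/dt^2 = 63*e^(t)/(49*e^(2*t) - 126*e^(t) + 81)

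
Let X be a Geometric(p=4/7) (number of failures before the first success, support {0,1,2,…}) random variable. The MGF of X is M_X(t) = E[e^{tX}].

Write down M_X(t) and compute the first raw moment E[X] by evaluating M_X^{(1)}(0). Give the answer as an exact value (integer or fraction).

E[X] = M^(1)(0) = 3/4

M_X(t) = 4/(7*(1 - 3*e^(t)/7))
M^(1)(t) = 12*e^(t)/(9*e^(2*t) - 42*e^(t) + 49)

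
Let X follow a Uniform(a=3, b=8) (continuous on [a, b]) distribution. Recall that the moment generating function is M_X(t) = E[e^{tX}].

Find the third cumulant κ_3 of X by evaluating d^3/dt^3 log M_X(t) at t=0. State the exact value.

M_X(t) = (e^(8*t) - e^(3*t))/(5*t)
K_X(t) = log M_X(t) = -log(t) + log(e^(8*t) - e^(3*t)) - log(5)
K′(t) = (8*t*e^(5*t) - 3*t - e^(5*t) + 1)/(t*e^(5*t) - t)
K′′(t) = (-25*t^2*e^(5*t) + e^(10*t) - 2*e^(5*t) + 1)/(t^2*e^(10*t) - 2*t^2*e^(5*t) + t^2)
K′′′(t) = (125*t^3*e^(10*t) + 125*t^3*e^(5*t) - 2*e^(15*t) + 6*e^(10*t) - 6*e^(5*t) + 2)/(t^3*e^(15*t) - 3*t^3*e^(10*t) + 3*t^3*e^(5*t) - t^3)

κ_3 = K′′′(0) = 0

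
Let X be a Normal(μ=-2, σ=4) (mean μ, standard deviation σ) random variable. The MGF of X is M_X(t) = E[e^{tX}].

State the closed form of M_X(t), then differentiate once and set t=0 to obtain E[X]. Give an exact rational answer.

M_X(t) = e^(8*t^2 - 2*t)
D[M](t) = 16*t*e^(-2*t)*e^(8*t^2) - 2*e^(-2*t)*e^(8*t^2)

E[X] = D[M](0) = -2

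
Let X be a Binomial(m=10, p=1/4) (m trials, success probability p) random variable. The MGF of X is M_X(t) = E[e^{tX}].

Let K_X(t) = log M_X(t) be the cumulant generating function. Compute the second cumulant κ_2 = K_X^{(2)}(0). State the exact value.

κ_2 = d^2K/dt^2 |_{t=0} = 15/8

M_X(t) = (e^(t)/4 + 3/4)^10
K_X(t) = log M_X(t) = 10*log(e^(t)/4 + 3/4)
dK/dt = 10*e^(t)/(e^(t) + 3)
d^2K/dt^2 = 30*e^(t)/(e^(2*t) + 6*e^(t) + 9)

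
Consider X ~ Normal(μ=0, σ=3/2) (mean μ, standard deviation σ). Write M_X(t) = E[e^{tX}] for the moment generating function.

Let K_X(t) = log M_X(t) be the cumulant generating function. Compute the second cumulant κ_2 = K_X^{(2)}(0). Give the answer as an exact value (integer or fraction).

κ_2 = D^2[K](0) = 9/4

M_X(t) = e^(9*t^2/8)
K_X(t) = log M_X(t) = 9*t^2/8
D^2[K](t) = 9/4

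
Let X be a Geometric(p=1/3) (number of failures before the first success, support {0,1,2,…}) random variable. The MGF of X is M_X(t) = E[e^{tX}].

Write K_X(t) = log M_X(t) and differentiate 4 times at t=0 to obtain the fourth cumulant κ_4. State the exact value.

M_X(t) = 1/(3*(1 - 2*e^(t)/3))
K_X(t) = log M_X(t) = -log(1 - 2*e^(t)/3) - log(3)
K′(t) = -2*e^(t)/(2*e^(t) - 3)
K′′(t) = 6*e^(t)/(4*e^(2*t) - 12*e^(t) + 9)
K′′′(t) = (-12*e^(2*t) - 18*e^(t))/(8*e^(3*t) - 36*e^(2*t) + 54*e^(t) - 27)
K′′′′(t) = (24*e^(3*t) + 144*e^(2*t) + 54*e^(t))/(16*e^(4*t) - 96*e^(3*t) + 216*e^(2*t) - 216*e^(t) + 81)

κ_4 = K′′′′(0) = 222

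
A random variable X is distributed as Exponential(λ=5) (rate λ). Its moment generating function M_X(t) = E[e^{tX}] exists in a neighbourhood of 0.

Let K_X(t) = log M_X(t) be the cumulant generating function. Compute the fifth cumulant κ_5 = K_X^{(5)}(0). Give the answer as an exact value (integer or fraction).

κ_5 = D^5[K](0) = 24/3125

M_X(t) = 5/(5 - t)
K_X(t) = log M_X(t) = -log(5 - t) + log(5)
D^5[K](t) = -24/(t^5 - 25*t^4 + 250*t^3 - 1250*t^2 + 3125*t - 3125)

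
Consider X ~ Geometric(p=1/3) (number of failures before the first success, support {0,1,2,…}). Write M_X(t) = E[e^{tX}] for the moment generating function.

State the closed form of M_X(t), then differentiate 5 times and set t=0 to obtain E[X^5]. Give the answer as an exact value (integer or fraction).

M_X(t) = 1/(3*(1 - 2*e^(t)/3))
dM/dt = 2*e^(t)/(4*e^(2*t) - 12*e^(t) + 9)
d^2M/dt^2 = (-4*e^(2*t) - 6*e^(t))/(8*e^(3*t) - 36*e^(2*t) + 54*e^(t) - 27)
d^3M/dt^3 = (8*e^(3*t) + 48*e^(2*t) + 18*e^(t))/(16*e^(4*t) - 96*e^(3*t) + 216*e^(2*t) - 216*e^(t) + 81)
d^4M/dt^4 = (-16*e^(4*t) - 264*e^(3*t) - 396*e^(2*t) - 54*e^(t))/(32*e^(5*t) - 240*e^(4*t) + 720*e^(3*t) - 1080*e^(2*t) + 810*e^(t) - 243)
d^5M/dt^5 = (32*e^(5*t) + 1248*e^(4*t) + 4752*e^(3*t) + 2808*e^(2*t) + 162*e^(t))/(64*e^(6*t) - 576*e^(5*t) + 2160*e^(4*t) - 4320*e^(3*t) + 4860*e^(2*t) - 2916*e^(t) + 729)

E[X^5] = d^5M/dt^5 |_{t=0} = 9002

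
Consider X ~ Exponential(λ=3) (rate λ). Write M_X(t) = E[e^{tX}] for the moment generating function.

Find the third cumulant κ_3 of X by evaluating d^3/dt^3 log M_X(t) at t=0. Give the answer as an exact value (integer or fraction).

M_X(t) = 3/(3 - t)
K_X(t) = log M_X(t) = -log(3 - t) + log(3)
K′(t) = -1/(t - 3)
K′′(t) = 1/(t^2 - 6*t + 9)
K′′′(t) = -2/(t^3 - 9*t^2 + 27*t - 27)

κ_3 = K′′′(0) = 2/27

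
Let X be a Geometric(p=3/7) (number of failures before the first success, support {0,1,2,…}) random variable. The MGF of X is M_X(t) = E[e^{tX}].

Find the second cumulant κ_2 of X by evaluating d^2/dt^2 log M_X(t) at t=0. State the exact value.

κ_2 = K′′(0) = 28/9

M_X(t) = 3/(7*(1 - 4*e^(t)/7))
K_X(t) = log M_X(t) = -log(1 - 4*e^(t)/7) - log(7) + log(3)
K′(t) = -4*e^(t)/(4*e^(t) - 7)
K′′(t) = 28*e^(t)/(16*e^(2*t) - 56*e^(t) + 49)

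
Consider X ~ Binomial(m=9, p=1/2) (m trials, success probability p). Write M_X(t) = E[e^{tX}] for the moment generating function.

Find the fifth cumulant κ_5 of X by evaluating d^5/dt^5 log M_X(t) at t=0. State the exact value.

κ_5 = K′′′′′(0) = 0

M_X(t) = (e^(t)/2 + 1/2)^9
K_X(t) = log M_X(t) = 9*log(e^(t)/2 + 1/2)
K′(t) = 9*e^(t)/(e^(t) + 1)
K′′(t) = 9*e^(t)/(e^(2*t) + 2*e^(t) + 1)
K′′′(t) = (-9*e^(2*t) + 9*e^(t))/(e^(3*t) + 3*e^(2*t) + 3*e^(t) + 1)
K′′′′(t) = (9*e^(3*t) - 36*e^(2*t) + 9*e^(t))/(e^(4*t) + 4*e^(3*t) + 6*e^(2*t) + 4*e^(t) + 1)
K′′′′′(t) = (-9*e^(4*t) + 99*e^(3*t) - 99*e^(2*t) + 9*e^(t))/(e^(5*t) + 5*e^(4*t) + 10*e^(3*t) + 10*e^(2*t) + 5*e^(t) + 1)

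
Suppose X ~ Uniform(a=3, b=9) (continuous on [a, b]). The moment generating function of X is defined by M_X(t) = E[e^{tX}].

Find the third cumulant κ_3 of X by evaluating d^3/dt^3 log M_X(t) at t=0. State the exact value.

M_X(t) = (e^(9*t) - e^(3*t))/(6*t)
K_X(t) = log M_X(t) = -log(t) + log(e^(9*t) - e^(3*t)) - log(6)
dK/dt = (9*t*e^(6*t) - 3*t - e^(6*t) + 1)/(t*e^(6*t) - t)
d^2K/dt^2 = (-36*t^2*e^(6*t) + e^(12*t) - 2*e^(6*t) + 1)/(t^2*e^(12*t) - 2*t^2*e^(6*t) + t^2)
d^3K/dt^3 = (216*t^3*e^(12*t) + 216*t^3*e^(6*t) - 2*e^(18*t) + 6*e^(12*t) - 6*e^(6*t) + 2)/(t^3*e^(18*t) - 3*t^3*e^(12*t) + 3*t^3*e^(6*t) - t^3)

κ_3 = d^3K/dt^3 |_{t=0} = 0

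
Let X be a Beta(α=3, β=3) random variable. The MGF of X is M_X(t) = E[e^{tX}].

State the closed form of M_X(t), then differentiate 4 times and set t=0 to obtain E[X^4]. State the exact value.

M_X(t) = ₁F₁(3; 6; t)
M′(t) = ₁F₁(4; 7; t)/2
M′′(t) = 2*₁F₁(5; 8; t)/7
M′′′(t) = 5*₁F₁(6; 9; t)/28
M′′′′(t) = 5*₁F₁(7; 10; t)/42

E[X^4] = M′′′′(0) = 5/42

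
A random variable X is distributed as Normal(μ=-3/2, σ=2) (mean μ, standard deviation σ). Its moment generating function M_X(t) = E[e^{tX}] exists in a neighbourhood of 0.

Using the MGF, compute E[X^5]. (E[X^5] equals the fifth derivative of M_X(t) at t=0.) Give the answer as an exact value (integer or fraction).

M_X(t) = e^(2*t^2 - 3*t/2)
D^5[M](t) = (32768*t^5*e^(2*t^2) - 61440*t^4*e^(2*t^2) + 128000*t^3*e^(2*t^2) - 109440*t^2*e^(2*t^2) + 68520*t*e^(2*t^2) - 16083*e^(2*t^2))*e^(-3*t/2)/32

E[X^5] = D^5[M](0) = -16083/32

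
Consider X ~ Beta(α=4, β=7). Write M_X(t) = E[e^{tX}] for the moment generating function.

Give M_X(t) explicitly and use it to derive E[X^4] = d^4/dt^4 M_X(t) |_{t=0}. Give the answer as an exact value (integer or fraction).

E[X^4] = M^(4)(0) = 5/143

M_X(t) = ₁F₁(4; 11; t)
M^(4)(t) = 5*₁F₁(8; 15; t)/143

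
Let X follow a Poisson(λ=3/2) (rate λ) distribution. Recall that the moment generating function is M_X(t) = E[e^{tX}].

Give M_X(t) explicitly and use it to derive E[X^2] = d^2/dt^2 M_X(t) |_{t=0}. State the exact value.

E[X^2] = M^(2)(0) = 15/4

M_X(t) = e^(3*e^(t)/2 - 3/2)
M^(2)(t) = (9*e^(2*t)*e^(3*e^(t)/2) + 6*e^(t)*e^(3*e^(t)/2))*e^(-3/2)/4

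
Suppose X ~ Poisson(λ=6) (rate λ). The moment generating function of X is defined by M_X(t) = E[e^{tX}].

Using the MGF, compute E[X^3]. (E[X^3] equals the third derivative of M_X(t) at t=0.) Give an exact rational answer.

E[X^3] = M^(3)(0) = 330

M_X(t) = e^(6*e^(t) - 6)
M^(3)(t) = (216*e^(3*t)*e^(6*e^(t)) + 108*e^(2*t)*e^(6*e^(t)) + 6*e^(t)*e^(6*e^(t)))*e^(-6)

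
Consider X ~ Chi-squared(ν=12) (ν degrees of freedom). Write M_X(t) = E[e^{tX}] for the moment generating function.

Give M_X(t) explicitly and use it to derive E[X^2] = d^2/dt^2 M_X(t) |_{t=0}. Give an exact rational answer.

E[X^2] = d^2M/dt^2 |_{t=0} = 168

M_X(t) = (1 - 2*t)^(-6)
dM/dt = -12/(128*t^7 - 448*t^6 + 672*t^5 - 560*t^4 + 280*t^3 - 84*t^2 + 14*t - 1)
d^2M/dt^2 = 168/(256*t^8 - 1024*t^7 + 1792*t^6 - 1792*t^5 + 1120*t^4 - 448*t^3 + 112*t^2 - 16*t + 1)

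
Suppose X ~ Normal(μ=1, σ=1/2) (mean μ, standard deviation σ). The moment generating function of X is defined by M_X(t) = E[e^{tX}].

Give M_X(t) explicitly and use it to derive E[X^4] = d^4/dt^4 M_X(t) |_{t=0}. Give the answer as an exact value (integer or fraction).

M_X(t) = e^(t^2/8 + t)
dM/dt = t*e^(t)*e^(t^2/8)/4 + e^(t)*e^(t^2/8)
d^2M/dt^2 = t^2*e^(t)*e^(t^2/8)/16 + t*e^(t)*e^(t^2/8)/2 + 5*e^(t)*e^(t^2/8)/4
d^3M/dt^3 = t^3*e^(t)*e^(t^2/8)/64 + 3*t^2*e^(t)*e^(t^2/8)/16 + 15*t*e^(t)*e^(t^2/8)/16 + 7*e^(t)*e^(t^2/8)/4
d^4M/dt^4 = t^4*e^(t)*e^(t^2/8)/256 + t^3*e^(t)*e^(t^2/8)/16 + 15*t^2*e^(t)*e^(t^2/8)/32 + 7*t*e^(t)*e^(t^2/8)/4 + 43*e^(t)*e^(t^2/8)/16

E[X^4] = d^4M/dt^4 |_{t=0} = 43/16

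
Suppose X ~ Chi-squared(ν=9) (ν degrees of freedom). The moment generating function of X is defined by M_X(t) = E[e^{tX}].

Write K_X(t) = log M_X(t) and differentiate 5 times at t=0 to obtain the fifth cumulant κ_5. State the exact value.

M_X(t) = (1 - 2*t)^(-9/2)
K_X(t) = log M_X(t) = -9*log(1 - 2*t)/2
K′(t) = -9/(2*t - 1)
K′′(t) = 18/(4*t^2 - 4*t + 1)
K′′′(t) = -72/(8*t^3 - 12*t^2 + 6*t - 1)
K′′′′(t) = 432/(16*t^4 - 32*t^3 + 24*t^2 - 8*t + 1)
K′′′′′(t) = -3456/(32*t^5 - 80*t^4 + 80*t^3 - 40*t^2 + 10*t - 1)

κ_5 = K′′′′′(0) = 3456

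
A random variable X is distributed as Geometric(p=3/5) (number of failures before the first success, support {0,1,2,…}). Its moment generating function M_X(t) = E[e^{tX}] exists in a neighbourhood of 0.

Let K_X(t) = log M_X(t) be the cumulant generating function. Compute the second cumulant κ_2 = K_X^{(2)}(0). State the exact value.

M_X(t) = 3/(5*(1 - 2*e^(t)/5))
K_X(t) = log M_X(t) = -log(1 - 2*e^(t)/5) - log(5) + log(3)
K′(t) = -2*e^(t)/(2*e^(t) - 5)
K′′(t) = 10*e^(t)/(4*e^(2*t) - 20*e^(t) + 25)

κ_2 = K′′(0) = 10/9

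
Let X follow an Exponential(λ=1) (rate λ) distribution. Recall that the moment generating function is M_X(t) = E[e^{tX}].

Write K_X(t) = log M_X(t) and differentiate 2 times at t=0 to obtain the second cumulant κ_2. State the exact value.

κ_2 = K′′(0) = 1

M_X(t) = 1/(1 - t)
K_X(t) = log M_X(t) = -log(1 - t)
K′(t) = -1/(t - 1)
K′′(t) = 1/(t^2 - 2*t + 1)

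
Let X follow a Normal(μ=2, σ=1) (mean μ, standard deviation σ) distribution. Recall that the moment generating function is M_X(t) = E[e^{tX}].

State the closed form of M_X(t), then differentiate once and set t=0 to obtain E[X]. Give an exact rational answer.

M_X(t) = e^(t^2/2 + 2*t)
D[M](t) = t*e^(2*t)*e^(t^2/2) + 2*e^(2*t)*e^(t^2/2)

E[X] = D[M](0) = 2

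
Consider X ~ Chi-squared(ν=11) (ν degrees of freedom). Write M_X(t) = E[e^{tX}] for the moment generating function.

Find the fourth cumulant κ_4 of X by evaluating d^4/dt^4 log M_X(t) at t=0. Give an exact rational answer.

M_X(t) = (1 - 2*t)^(-11/2)
K_X(t) = log M_X(t) = -11*log(1 - 2*t)/2
dK/dt = -11/(2*t - 1)
d^2K/dt^2 = 22/(4*t^2 - 4*t + 1)
d^3K/dt^3 = -88/(8*t^3 - 12*t^2 + 6*t - 1)
d^4K/dt^4 = 528/(16*t^4 - 32*t^3 + 24*t^2 - 8*t + 1)

κ_4 = d^4K/dt^4 |_{t=0} = 528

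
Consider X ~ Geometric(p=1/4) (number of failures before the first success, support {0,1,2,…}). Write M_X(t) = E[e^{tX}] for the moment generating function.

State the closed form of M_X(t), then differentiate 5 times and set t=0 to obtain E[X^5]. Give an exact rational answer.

M_X(t) = 1/(4*(1 - 3*e^(t)/4))
M′(t) = 3*e^(t)/(9*e^(2*t) - 24*e^(t) + 16)
M′′(t) = (-9*e^(2*t) - 12*e^(t))/(27*e^(3*t) - 108*e^(2*t) + 144*e^(t) - 64)
M′′′(t) = (27*e^(3*t) + 144*e^(2*t) + 48*e^(t))/(81*e^(4*t) - 432*e^(3*t) + 864*e^(2*t) - 768*e^(t) + 256)
M′′′′(t) = (-81*e^(4*t) - 1188*e^(3*t) - 1584*e^(2*t) - 192*e^(t))/(243*e^(5*t) - 1620*e^(4*t) + 4320*e^(3*t) - 5760*e^(2*t) + 3840*e^(t) - 1024)

E[X^5] = M′′′′′(0) = 52923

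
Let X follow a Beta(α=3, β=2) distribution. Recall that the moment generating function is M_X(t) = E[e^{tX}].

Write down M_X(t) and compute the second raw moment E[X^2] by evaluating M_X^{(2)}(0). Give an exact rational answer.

M_X(t) = ₁F₁(3; 5; t)
D^2[M](t) = 2*₁F₁(5; 7; t)/5

E[X^2] = D^2[M](0) = 2/5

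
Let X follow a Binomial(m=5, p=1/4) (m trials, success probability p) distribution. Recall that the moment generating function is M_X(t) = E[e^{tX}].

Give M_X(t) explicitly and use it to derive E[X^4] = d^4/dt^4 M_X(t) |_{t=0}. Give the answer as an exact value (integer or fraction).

E[X^4] = D^4[M](0) = 515/32

M_X(t) = (e^(t)/4 + 3/4)^5
D^4[M](t) = 625*e^(5*t)/1024 + 15*e^(4*t)/4 + 3645*e^(3*t)/512 + 135*e^(2*t)/32 + 405*e^(t)/1024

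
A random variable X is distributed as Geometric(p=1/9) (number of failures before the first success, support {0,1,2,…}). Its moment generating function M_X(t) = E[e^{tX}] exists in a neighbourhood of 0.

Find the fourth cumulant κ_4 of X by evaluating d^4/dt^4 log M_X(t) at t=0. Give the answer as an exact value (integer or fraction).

M_X(t) = 1/(9*(1 - 8*e^(t)/9))
K_X(t) = log M_X(t) = -log(1 - 8*e^(t)/9) - 2*log(3)
dK/dt = -8*e^(t)/(8*e^(t) - 9)
d^2K/dt^2 = 72*e^(t)/(64*e^(2*t) - 144*e^(t) + 81)
d^3K/dt^3 = (-576*e^(2*t) - 648*e^(t))/(512*e^(3*t) - 1728*e^(2*t) + 1944*e^(t) - 729)
d^4K/dt^4 = (4608*e^(3*t) + 20736*e^(2*t) + 5832*e^(t))/(4096*e^(4*t) - 18432*e^(3*t) + 31104*e^(2*t) - 23328*e^(t) + 6561)

κ_4 = d^4K/dt^4 |_{t=0} = 31176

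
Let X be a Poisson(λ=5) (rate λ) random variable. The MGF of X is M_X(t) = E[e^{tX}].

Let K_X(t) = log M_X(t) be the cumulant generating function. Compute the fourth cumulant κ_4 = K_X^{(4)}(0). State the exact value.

κ_4 = D^4[K](0) = 5

M_X(t) = e^(5*e^(t) - 5)
K_X(t) = log M_X(t) = 5*e^(t) - 5
D^4[K](t) = 5*e^(t)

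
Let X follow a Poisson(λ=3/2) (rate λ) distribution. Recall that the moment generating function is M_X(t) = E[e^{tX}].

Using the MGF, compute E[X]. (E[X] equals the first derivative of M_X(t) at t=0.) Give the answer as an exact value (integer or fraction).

E[X] = M′(0) = 3/2

M_X(t) = e^(3*e^(t)/2 - 3/2)
M′(t) = 3*e^(-3/2)*e^(t)*e^(3*e^(t)/2)/2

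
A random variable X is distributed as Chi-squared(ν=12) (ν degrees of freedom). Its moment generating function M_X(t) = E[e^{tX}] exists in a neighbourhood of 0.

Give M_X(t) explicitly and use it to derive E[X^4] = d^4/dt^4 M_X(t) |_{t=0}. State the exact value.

M_X(t) = (1 - 2*t)^(-6)
D^4[M](t) = 48384/(1024*t^10 - 5120*t^9 + 11520*t^8 - 15360*t^7 + 13440*t^6 - 8064*t^5 + 3360*t^4 - 960*t^3 + 180*t^2 - 20*t + 1)

E[X^4] = D^4[M](0) = 48384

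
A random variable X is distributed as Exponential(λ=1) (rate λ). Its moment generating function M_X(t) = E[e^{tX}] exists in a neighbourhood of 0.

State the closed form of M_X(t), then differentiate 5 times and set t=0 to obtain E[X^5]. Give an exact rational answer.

E[X^5] = M′′′′′(0) = 120

M_X(t) = 1/(1 - t)
M′(t) = 1/(t^2 - 2*t + 1)
M′′(t) = -2/(t^3 - 3*t^2 + 3*t - 1)
M′′′(t) = 6/(t^4 - 4*t^3 + 6*t^2 - 4*t + 1)
M′′′′(t) = -24/(t^5 - 5*t^4 + 10*t^3 - 10*t^2 + 5*t - 1)
M′′′′′(t) = 120/(t^6 - 6*t^5 + 15*t^4 - 20*t^3 + 15*t^2 - 6*t + 1)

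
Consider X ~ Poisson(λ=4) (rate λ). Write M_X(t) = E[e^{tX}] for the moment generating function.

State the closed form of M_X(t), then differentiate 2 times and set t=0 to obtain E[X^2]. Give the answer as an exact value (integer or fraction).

M_X(t) = e^(4*e^(t) - 4)
D^2[M](t) = (16*e^(2*t)*e^(4*e^(t)) + 4*e^(t)*e^(4*e^(t)))*e^(-4)

E[X^2] = D^2[M](0) = 20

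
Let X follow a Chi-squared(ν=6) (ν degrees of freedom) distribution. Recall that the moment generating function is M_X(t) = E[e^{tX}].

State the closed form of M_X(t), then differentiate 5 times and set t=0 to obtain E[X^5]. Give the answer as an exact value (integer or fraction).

E[X^5] = M^(5)(0) = 80640

M_X(t) = (1 - 2*t)^(-3)
M^(5)(t) = 80640/(256*t^8 - 1024*t^7 + 1792*t^6 - 1792*t^5 + 1120*t^4 - 448*t^3 + 112*t^2 - 16*t + 1)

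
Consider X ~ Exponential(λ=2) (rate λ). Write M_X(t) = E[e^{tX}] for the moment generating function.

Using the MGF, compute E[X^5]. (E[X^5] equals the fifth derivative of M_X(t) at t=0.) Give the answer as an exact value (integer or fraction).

E[X^5] = M^(5)(0) = 15/4

M_X(t) = 2/(2 - t)
M^(5)(t) = 240/(t^6 - 12*t^5 + 60*t^4 - 160*t^3 + 240*t^2 - 192*t + 64)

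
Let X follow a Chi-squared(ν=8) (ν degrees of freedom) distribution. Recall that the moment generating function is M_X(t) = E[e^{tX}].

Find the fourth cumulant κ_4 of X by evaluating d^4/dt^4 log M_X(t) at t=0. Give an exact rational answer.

M_X(t) = (1 - 2*t)^(-4)
K_X(t) = log M_X(t) = -4*log(1 - 2*t)
K^(4)(t) = 384/(16*t^4 - 32*t^3 + 24*t^2 - 8*t + 1)

κ_4 = K^(4)(0) = 384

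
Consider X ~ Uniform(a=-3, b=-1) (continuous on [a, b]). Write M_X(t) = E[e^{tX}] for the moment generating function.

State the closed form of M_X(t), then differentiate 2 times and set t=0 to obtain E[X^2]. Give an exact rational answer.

E[X^2] = D^2[M](0) = 13/3

M_X(t) = (e^(-t) - e^(-3*t))/(2*t)
D^2[M](t) = (t^2*e^(2*t) - 9*t^2 + 2*t*e^(2*t) - 6*t + 2*e^(2*t) - 2)*e^(-3*t)/(2*t^3)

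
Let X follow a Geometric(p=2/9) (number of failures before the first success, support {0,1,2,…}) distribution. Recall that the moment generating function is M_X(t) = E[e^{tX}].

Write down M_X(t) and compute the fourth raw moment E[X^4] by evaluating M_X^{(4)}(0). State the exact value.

E[X^4] = M^(4)(0) = 5320

M_X(t) = 2/(9*(1 - 7*e^(t)/9))
M^(4)(t) = (-4802*e^(4*t) - 67914*e^(3*t) - 87318*e^(2*t) - 10206*e^(t))/(16807*e^(5*t) - 108045*e^(4*t) + 277830*e^(3*t) - 357210*e^(2*t) + 229635*e^(t) - 59049)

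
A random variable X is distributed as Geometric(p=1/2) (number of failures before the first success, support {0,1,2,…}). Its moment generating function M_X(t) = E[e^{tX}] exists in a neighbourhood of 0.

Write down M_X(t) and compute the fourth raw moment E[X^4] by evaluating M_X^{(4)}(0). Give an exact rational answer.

E[X^4] = D^4[M](0) = 75

M_X(t) = 1/(2*(1 - e^(t)/2))
D^4[M](t) = (-e^(4*t) - 22*e^(3*t) - 44*e^(2*t) - 8*e^(t))/(e^(5*t) - 10*e^(4*t) + 40*e^(3*t) - 80*e^(2*t) + 80*e^(t) - 32)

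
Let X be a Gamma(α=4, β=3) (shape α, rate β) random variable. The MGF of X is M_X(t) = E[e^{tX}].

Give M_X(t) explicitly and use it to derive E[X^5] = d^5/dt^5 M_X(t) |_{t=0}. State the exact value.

E[X^5] = D^5[M](0) = 2240/81

M_X(t) = 81/(3 - t)^4
D^5[M](t) = -544320/(t^9 - 27*t^8 + 324*t^7 - 2268*t^6 + 10206*t^5 - 30618*t^4 + 61236*t^3 - 78732*t^2 + 59049*t - 19683)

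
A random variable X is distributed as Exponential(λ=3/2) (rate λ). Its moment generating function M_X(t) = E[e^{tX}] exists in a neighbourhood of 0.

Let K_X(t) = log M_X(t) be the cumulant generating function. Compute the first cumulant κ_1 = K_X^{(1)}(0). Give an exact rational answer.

M_X(t) = 3/(2*(3/2 - t))
K_X(t) = log M_X(t) = -log(3/2 - t) - log(2) + log(3)
K^(1)(t) = -2/(2*t - 3)

κ_1 = K^(1)(0) = 2/3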